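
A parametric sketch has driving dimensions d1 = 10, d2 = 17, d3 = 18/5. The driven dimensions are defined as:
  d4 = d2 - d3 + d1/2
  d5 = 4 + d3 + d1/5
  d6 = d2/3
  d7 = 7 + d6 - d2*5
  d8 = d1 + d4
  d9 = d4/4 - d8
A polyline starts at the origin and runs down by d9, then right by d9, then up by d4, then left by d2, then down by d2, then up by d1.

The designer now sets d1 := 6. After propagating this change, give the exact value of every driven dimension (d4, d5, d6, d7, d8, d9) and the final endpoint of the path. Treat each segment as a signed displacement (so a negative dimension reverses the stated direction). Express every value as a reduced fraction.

d4 = 82/5
d5 = 44/5
d6 = 17/3
d7 = -217/3
d8 = 112/5
d9 = -183/10
endpoint = (-353/10, 237/10)

Apply edit: d1 := 6
  d4 = d2 - d3 + d1/2 = 82/5
  d5 = 4 + d3 + d1/5 = 44/5
  d6 = d2/3 = 17/3
  d7 = 7 + d6 - d2*5 = -217/3
  d8 = d1 + d4 = 112/5
  d9 = d4/4 - d8 = -183/10
Walk from origin (0, 0):
  seg 1: down by d9 = -183/10 → (0, 183/10)
  seg 2: right by d9 = -183/10 → (-183/10, 183/10)
  seg 3: up by d4 = 82/5 → (-183/10, 347/10)
  seg 4: left by d2 = 17 → (-353/10, 347/10)
  seg 5: down by d2 = 17 → (-353/10, 177/10)
  seg 6: up by d1 = 6 → (-353/10, 237/10)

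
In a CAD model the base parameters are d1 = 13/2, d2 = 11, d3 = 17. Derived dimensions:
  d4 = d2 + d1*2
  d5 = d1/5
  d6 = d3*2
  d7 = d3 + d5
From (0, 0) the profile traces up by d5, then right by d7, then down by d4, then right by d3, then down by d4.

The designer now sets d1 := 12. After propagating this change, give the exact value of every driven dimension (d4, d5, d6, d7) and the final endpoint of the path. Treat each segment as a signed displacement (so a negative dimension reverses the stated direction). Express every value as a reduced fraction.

Apply edit: d1 := 12
  d4 = d2 + d1*2 = 35
  d5 = d1/5 = 12/5
  d6 = d3*2 = 34
  d7 = d3 + d5 = 97/5
Walk from origin (0, 0):
  seg 1: up by d5 = 12/5 → (0, 12/5)
  seg 2: right by d7 = 97/5 → (97/5, 12/5)
  seg 3: down by d4 = 35 → (97/5, -163/5)
  seg 4: right by d3 = 17 → (182/5, -163/5)
  seg 5: down by d4 = 35 → (182/5, -338/5)

d4 = 35
d5 = 12/5
d6 = 34
d7 = 97/5
endpoint = (182/5, -338/5)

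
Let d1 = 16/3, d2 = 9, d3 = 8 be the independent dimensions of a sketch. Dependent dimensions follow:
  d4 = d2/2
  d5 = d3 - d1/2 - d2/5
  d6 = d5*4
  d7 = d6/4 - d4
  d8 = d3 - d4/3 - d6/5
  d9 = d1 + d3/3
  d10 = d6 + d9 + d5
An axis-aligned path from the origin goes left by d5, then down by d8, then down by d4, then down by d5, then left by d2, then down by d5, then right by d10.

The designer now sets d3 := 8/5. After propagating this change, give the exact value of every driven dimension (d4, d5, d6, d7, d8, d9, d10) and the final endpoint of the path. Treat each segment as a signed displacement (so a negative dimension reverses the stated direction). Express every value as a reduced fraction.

d4 = 9/2
d5 = -43/15
d6 = -172/15
d7 = -221/30
d8 = 359/150
d9 = 88/15
d10 = -127/15
endpoint = (-73/5, -29/25)

Apply edit: d3 := 8/5
  d4 = d2/2 = 9/2
  d5 = d3 - d1/2 - d2/5 = -43/15
  d6 = d5*4 = -172/15
  d7 = d6/4 - d4 = -221/30
  d8 = d3 - d4/3 - d6/5 = 359/150
  d9 = d1 + d3/3 = 88/15
  d10 = d6 + d9 + d5 = -127/15
Walk from origin (0, 0):
  seg 1: left by d5 = -43/15 → (43/15, 0)
  seg 2: down by d8 = 359/150 → (43/15, -359/150)
  seg 3: down by d4 = 9/2 → (43/15, -517/75)
  seg 4: down by d5 = -43/15 → (43/15, -302/75)
  seg 5: left by d2 = 9 → (-92/15, -302/75)
  seg 6: down by d5 = -43/15 → (-92/15, -29/25)
  seg 7: right by d10 = -127/15 → (-73/5, -29/25)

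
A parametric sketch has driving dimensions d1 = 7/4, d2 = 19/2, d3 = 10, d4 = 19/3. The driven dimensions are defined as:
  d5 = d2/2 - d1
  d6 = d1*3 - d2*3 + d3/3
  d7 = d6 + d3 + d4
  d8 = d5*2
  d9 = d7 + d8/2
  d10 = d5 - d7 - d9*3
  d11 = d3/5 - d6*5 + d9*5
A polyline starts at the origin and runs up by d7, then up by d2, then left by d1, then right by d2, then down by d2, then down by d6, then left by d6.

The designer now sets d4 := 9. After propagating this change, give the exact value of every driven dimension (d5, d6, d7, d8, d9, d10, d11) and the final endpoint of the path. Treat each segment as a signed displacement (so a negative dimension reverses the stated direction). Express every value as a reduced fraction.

d5 = 3
d6 = -239/12
d7 = -11/12
d8 = 6
d9 = 25/12
d10 = -7/3
d11 = 112
endpoint = (83/3, 19)

Apply edit: d4 := 9
  d5 = d2/2 - d1 = 3
  d6 = d1*3 - d2*3 + d3/3 = -239/12
  d7 = d6 + d3 + d4 = -11/12
  d8 = d5*2 = 6
  d9 = d7 + d8/2 = 25/12
  d10 = d5 - d7 - d9*3 = -7/3
  d11 = d3/5 - d6*5 + d9*5 = 112
Walk from origin (0, 0):
  seg 1: up by d7 = -11/12 → (0, -11/12)
  seg 2: up by d2 = 19/2 → (0, 103/12)
  seg 3: left by d1 = 7/4 → (-7/4, 103/12)
  seg 4: right by d2 = 19/2 → (31/4, 103/12)
  seg 5: down by d2 = 19/2 → (31/4, -11/12)
  seg 6: down by d6 = -239/12 → (31/4, 19)
  seg 7: left by d6 = -239/12 → (83/3, 19)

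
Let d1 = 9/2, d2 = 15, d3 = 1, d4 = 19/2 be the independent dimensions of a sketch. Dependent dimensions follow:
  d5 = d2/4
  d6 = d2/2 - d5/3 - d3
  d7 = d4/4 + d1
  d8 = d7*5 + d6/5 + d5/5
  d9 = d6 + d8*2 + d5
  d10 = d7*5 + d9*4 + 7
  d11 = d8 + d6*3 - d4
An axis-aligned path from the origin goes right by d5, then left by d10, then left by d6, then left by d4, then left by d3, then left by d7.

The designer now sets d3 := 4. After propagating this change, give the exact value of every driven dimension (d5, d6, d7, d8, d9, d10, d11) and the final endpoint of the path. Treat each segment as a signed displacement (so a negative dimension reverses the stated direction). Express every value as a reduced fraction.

Apply edit: d3 := 4
  d5 = d2/4 = 15/4
  d6 = d2/2 - d5/3 - d3 = 9/4
  d7 = d4/4 + d1 = 55/8
  d8 = d7*5 + d6/5 + d5/5 = 1423/40
  d9 = d6 + d8*2 + d5 = 1543/20
  d10 = d7*5 + d9*4 + 7 = 13999/40
  d11 = d8 + d6*3 - d4 = 1313/40
Walk from origin (0, 0):
  seg 1: right by d5 = 15/4 → (15/4, 0)
  seg 2: left by d10 = 13999/40 → (-13849/40, 0)
  seg 3: left by d6 = 9/4 → (-13939/40, 0)
  seg 4: left by d4 = 19/2 → (-14319/40, 0)
  seg 5: left by d3 = 4 → (-14479/40, 0)
  seg 6: left by d7 = 55/8 → (-7377/20, 0)

d5 = 15/4
d6 = 9/4
d7 = 55/8
d8 = 1423/40
d9 = 1543/20
d10 = 13999/40
d11 = 1313/40
endpoint = (-7377/20, 0)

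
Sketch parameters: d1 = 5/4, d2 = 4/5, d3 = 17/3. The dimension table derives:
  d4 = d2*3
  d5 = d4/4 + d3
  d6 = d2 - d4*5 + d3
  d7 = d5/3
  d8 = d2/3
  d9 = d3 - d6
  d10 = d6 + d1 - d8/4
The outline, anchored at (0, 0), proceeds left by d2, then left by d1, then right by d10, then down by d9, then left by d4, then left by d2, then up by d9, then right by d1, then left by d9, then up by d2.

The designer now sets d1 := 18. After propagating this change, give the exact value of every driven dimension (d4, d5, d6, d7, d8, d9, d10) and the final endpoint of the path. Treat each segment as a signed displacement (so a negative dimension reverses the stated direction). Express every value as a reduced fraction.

d4 = 12/5
d5 = 94/15
d6 = -83/15
d7 = 94/45
d8 = 4/15
d9 = 56/5
d10 = 62/5
endpoint = (-14/5, 4/5)

Apply edit: d1 := 18
  d4 = d2*3 = 12/5
  d5 = d4/4 + d3 = 94/15
  d6 = d2 - d4*5 + d3 = -83/15
  d7 = d5/3 = 94/45
  d8 = d2/3 = 4/15
  d9 = d3 - d6 = 56/5
  d10 = d6 + d1 - d8/4 = 62/5
Walk from origin (0, 0):
  seg 1: left by d2 = 4/5 → (-4/5, 0)
  seg 2: left by d1 = 18 → (-94/5, 0)
  seg 3: right by d10 = 62/5 → (-32/5, 0)
  seg 4: down by d9 = 56/5 → (-32/5, -56/5)
  seg 5: left by d4 = 12/5 → (-44/5, -56/5)
  seg 6: left by d2 = 4/5 → (-48/5, -56/5)
  seg 7: up by d9 = 56/5 → (-48/5, 0)
  seg 8: right by d1 = 18 → (42/5, 0)
  seg 9: left by d9 = 56/5 → (-14/5, 0)
  seg 10: up by d2 = 4/5 → (-14/5, 4/5)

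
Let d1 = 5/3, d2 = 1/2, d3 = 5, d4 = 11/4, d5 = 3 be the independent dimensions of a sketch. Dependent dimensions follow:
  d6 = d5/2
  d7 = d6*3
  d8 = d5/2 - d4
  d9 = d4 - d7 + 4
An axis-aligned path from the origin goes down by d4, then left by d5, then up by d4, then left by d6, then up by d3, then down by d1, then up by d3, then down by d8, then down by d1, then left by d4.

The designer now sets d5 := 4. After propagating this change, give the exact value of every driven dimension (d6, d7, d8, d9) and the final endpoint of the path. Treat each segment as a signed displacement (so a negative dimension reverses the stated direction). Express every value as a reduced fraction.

d6 = 2
d7 = 6
d8 = -3/4
d9 = 3/4
endpoint = (-35/4, 89/12)

Apply edit: d5 := 4
  d6 = d5/2 = 2
  d7 = d6*3 = 6
  d8 = d5/2 - d4 = -3/4
  d9 = d4 - d7 + 4 = 3/4
Walk from origin (0, 0):
  seg 1: down by d4 = 11/4 → (0, -11/4)
  seg 2: left by d5 = 4 → (-4, -11/4)
  seg 3: up by d4 = 11/4 → (-4, 0)
  seg 4: left by d6 = 2 → (-6, 0)
  seg 5: up by d3 = 5 → (-6, 5)
  seg 6: down by d1 = 5/3 → (-6, 10/3)
  seg 7: up by d3 = 5 → (-6, 25/3)
  seg 8: down by d8 = -3/4 → (-6, 109/12)
  seg 9: down by d1 = 5/3 → (-6, 89/12)
  seg 10: left by d4 = 11/4 → (-35/4, 89/12)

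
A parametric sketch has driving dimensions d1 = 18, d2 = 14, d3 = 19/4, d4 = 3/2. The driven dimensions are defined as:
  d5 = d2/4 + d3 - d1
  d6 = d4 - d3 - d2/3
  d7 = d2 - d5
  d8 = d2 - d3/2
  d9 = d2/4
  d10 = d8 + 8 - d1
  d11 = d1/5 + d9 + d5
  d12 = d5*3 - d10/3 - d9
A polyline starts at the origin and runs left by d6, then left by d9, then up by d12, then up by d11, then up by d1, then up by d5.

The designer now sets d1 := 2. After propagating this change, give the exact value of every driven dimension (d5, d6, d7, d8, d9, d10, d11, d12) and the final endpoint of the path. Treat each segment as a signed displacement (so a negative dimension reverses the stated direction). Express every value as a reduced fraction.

Apply edit: d1 := 2
  d5 = d2/4 + d3 - d1 = 25/4
  d6 = d4 - d3 - d2/3 = -95/12
  d7 = d2 - d5 = 31/4
  d8 = d2 - d3/2 = 93/8
  d9 = d2/4 = 7/2
  d10 = d8 + 8 - d1 = 141/8
  d11 = d1/5 + d9 + d5 = 203/20
  d12 = d5*3 - d10/3 - d9 = 75/8
Walk from origin (0, 0):
  seg 1: left by d6 = -95/12 → (95/12, 0)
  seg 2: left by d9 = 7/2 → (53/12, 0)
  seg 3: up by d12 = 75/8 → (53/12, 75/8)
  seg 4: up by d11 = 203/20 → (53/12, 781/40)
  seg 5: up by d1 = 2 → (53/12, 861/40)
  seg 6: up by d5 = 25/4 → (53/12, 1111/40)

d5 = 25/4
d6 = -95/12
d7 = 31/4
d8 = 93/8
d9 = 7/2
d10 = 141/8
d11 = 203/20
d12 = 75/8
endpoint = (53/12, 1111/40)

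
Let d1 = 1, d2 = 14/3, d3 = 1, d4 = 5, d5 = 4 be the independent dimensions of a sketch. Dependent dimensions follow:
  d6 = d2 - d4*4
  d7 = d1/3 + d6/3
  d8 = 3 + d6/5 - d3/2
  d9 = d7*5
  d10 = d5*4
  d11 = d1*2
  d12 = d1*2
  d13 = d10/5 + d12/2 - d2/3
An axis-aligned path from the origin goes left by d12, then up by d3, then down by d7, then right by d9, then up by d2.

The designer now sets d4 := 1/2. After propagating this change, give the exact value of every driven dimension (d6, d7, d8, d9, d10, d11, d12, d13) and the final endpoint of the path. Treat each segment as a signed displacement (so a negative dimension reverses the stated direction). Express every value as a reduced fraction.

d6 = 8/3
d7 = 11/9
d8 = 91/30
d9 = 55/9
d10 = 16
d11 = 2
d12 = 2
d13 = 119/45
endpoint = (37/9, 40/9)

Apply edit: d4 := 1/2
  d6 = d2 - d4*4 = 8/3
  d7 = d1/3 + d6/3 = 11/9
  d8 = 3 + d6/5 - d3/2 = 91/30
  d9 = d7*5 = 55/9
  d10 = d5*4 = 16
  d11 = d1*2 = 2
  d12 = d1*2 = 2
  d13 = d10/5 + d12/2 - d2/3 = 119/45
Walk from origin (0, 0):
  seg 1: left by d12 = 2 → (-2, 0)
  seg 2: up by d3 = 1 → (-2, 1)
  seg 3: down by d7 = 11/9 → (-2, -2/9)
  seg 4: right by d9 = 55/9 → (37/9, -2/9)
  seg 5: up by d2 = 14/3 → (37/9, 40/9)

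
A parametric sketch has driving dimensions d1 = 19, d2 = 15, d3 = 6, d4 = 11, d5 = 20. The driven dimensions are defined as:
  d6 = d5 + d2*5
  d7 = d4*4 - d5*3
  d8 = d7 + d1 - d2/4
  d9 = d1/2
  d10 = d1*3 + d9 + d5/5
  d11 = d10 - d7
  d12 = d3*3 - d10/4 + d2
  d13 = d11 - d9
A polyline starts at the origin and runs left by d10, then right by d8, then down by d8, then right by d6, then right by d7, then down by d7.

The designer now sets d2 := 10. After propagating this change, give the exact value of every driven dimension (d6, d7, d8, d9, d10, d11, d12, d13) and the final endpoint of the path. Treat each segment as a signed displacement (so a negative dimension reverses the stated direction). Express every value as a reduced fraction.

d6 = 70
d7 = -16
d8 = 1/2
d9 = 19/2
d10 = 141/2
d11 = 173/2
d12 = 83/8
d13 = 77
endpoint = (-16, 31/2)

Apply edit: d2 := 10
  d6 = d5 + d2*5 = 70
  d7 = d4*4 - d5*3 = -16
  d8 = d7 + d1 - d2/4 = 1/2
  d9 = d1/2 = 19/2
  d10 = d1*3 + d9 + d5/5 = 141/2
  d11 = d10 - d7 = 173/2
  d12 = d3*3 - d10/4 + d2 = 83/8
  d13 = d11 - d9 = 77
Walk from origin (0, 0):
  seg 1: left by d10 = 141/2 → (-141/2, 0)
  seg 2: right by d8 = 1/2 → (-70, 0)
  seg 3: down by d8 = 1/2 → (-70, -1/2)
  seg 4: right by d6 = 70 → (0, -1/2)
  seg 5: right by d7 = -16 → (-16, -1/2)
  seg 6: down by d7 = -16 → (-16, 31/2)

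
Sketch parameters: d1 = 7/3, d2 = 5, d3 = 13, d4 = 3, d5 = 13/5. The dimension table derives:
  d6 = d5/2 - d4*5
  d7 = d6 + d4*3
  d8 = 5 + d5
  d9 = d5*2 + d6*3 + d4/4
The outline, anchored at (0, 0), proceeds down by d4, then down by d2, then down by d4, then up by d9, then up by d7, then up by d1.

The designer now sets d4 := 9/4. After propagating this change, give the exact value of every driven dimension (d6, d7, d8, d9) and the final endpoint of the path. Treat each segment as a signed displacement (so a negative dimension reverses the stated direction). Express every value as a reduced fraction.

Apply edit: d4 := 9/4
  d6 = d5/2 - d4*5 = -199/20
  d7 = d6 + d4*3 = -16/5
  d8 = 5 + d5 = 38/5
  d9 = d5*2 + d6*3 + d4/4 = -1927/80
Walk from origin (0, 0):
  seg 1: down by d4 = 9/4 → (0, -9/4)
  seg 2: down by d2 = 5 → (0, -29/4)
  seg 3: down by d4 = 9/4 → (0, -19/2)
  seg 4: up by d9 = -1927/80 → (0, -2687/80)
  seg 5: up by d7 = -16/5 → (0, -2943/80)
  seg 6: up by d1 = 7/3 → (0, -8269/240)

d6 = -199/20
d7 = -16/5
d8 = 38/5
d9 = -1927/80
endpoint = (0, -8269/240)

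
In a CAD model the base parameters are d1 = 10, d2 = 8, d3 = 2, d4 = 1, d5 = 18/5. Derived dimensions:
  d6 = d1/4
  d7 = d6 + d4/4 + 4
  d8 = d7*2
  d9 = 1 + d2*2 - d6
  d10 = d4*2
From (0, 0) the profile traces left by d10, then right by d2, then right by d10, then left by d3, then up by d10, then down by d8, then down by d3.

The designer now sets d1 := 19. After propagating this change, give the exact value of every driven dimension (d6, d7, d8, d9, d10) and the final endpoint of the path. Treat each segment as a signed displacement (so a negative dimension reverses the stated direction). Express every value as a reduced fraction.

d6 = 19/4
d7 = 9
d8 = 18
d9 = 49/4
d10 = 2
endpoint = (6, -18)

Apply edit: d1 := 19
  d6 = d1/4 = 19/4
  d7 = d6 + d4/4 + 4 = 9
  d8 = d7*2 = 18
  d9 = 1 + d2*2 - d6 = 49/4
  d10 = d4*2 = 2
Walk from origin (0, 0):
  seg 1: left by d10 = 2 → (-2, 0)
  seg 2: right by d2 = 8 → (6, 0)
  seg 3: right by d10 = 2 → (8, 0)
  seg 4: left by d3 = 2 → (6, 0)
  seg 5: up by d10 = 2 → (6, 2)
  seg 6: down by d8 = 18 → (6, -16)
  seg 7: down by d3 = 2 → (6, -18)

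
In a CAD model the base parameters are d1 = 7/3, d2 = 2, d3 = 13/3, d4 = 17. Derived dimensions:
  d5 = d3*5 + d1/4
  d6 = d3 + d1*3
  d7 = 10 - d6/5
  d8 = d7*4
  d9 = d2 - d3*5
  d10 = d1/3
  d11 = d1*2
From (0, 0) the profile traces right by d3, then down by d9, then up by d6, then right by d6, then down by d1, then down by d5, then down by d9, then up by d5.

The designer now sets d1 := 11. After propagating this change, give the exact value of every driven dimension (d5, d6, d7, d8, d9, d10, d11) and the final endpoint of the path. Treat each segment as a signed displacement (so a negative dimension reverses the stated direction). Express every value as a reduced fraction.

Apply edit: d1 := 11
  d5 = d3*5 + d1/4 = 293/12
  d6 = d3 + d1*3 = 112/3
  d7 = 10 - d6/5 = 38/15
  d8 = d7*4 = 152/15
  d9 = d2 - d3*5 = -59/3
  d10 = d1/3 = 11/3
  d11 = d1*2 = 22
Walk from origin (0, 0):
  seg 1: right by d3 = 13/3 → (13/3, 0)
  seg 2: down by d9 = -59/3 → (13/3, 59/3)
  seg 3: up by d6 = 112/3 → (13/3, 57)
  seg 4: right by d6 = 112/3 → (125/3, 57)
  seg 5: down by d1 = 11 → (125/3, 46)
  seg 6: down by d5 = 293/12 → (125/3, 259/12)
  seg 7: down by d9 = -59/3 → (125/3, 165/4)
  seg 8: up by d5 = 293/12 → (125/3, 197/3)

d5 = 293/12
d6 = 112/3
d7 = 38/15
d8 = 152/15
d9 = -59/3
d10 = 11/3
d11 = 22
endpoint = (125/3, 197/3)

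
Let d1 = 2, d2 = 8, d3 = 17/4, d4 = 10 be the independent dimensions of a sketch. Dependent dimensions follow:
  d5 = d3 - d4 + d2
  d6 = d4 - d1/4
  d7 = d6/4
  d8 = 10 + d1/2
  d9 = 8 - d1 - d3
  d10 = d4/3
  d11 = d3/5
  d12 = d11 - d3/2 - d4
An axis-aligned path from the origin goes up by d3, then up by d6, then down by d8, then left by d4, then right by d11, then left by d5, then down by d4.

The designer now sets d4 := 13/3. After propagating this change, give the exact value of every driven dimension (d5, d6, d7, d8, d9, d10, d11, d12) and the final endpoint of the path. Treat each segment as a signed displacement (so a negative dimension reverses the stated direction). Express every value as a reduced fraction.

d5 = 95/12
d6 = 23/6
d7 = 23/24
d8 = 11
d9 = 7/4
d10 = 13/9
d11 = 17/20
d12 = -673/120
endpoint = (-57/5, -29/4)

Apply edit: d4 := 13/3
  d5 = d3 - d4 + d2 = 95/12
  d6 = d4 - d1/4 = 23/6
  d7 = d6/4 = 23/24
  d8 = 10 + d1/2 = 11
  d9 = 8 - d1 - d3 = 7/4
  d10 = d4/3 = 13/9
  d11 = d3/5 = 17/20
  d12 = d11 - d3/2 - d4 = -673/120
Walk from origin (0, 0):
  seg 1: up by d3 = 17/4 → (0, 17/4)
  seg 2: up by d6 = 23/6 → (0, 97/12)
  seg 3: down by d8 = 11 → (0, -35/12)
  seg 4: left by d4 = 13/3 → (-13/3, -35/12)
  seg 5: right by d11 = 17/20 → (-209/60, -35/12)
  seg 6: left by d5 = 95/12 → (-57/5, -35/12)
  seg 7: down by d4 = 13/3 → (-57/5, -29/4)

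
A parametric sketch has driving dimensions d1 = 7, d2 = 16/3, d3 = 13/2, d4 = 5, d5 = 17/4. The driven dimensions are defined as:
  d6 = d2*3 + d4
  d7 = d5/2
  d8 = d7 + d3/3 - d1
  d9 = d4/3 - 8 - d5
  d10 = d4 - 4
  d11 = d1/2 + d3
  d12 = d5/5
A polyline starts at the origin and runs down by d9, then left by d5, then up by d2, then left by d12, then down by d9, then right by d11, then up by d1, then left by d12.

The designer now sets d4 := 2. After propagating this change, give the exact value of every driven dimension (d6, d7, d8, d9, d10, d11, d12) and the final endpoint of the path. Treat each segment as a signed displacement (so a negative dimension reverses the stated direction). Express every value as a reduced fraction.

Apply edit: d4 := 2
  d6 = d2*3 + d4 = 18
  d7 = d5/2 = 17/8
  d8 = d7 + d3/3 - d1 = -65/24
  d9 = d4/3 - 8 - d5 = -139/12
  d10 = d4 - 4 = -2
  d11 = d1/2 + d3 = 10
  d12 = d5/5 = 17/20
Walk from origin (0, 0):
  seg 1: down by d9 = -139/12 → (0, 139/12)
  seg 2: left by d5 = 17/4 → (-17/4, 139/12)
  seg 3: up by d2 = 16/3 → (-17/4, 203/12)
  seg 4: left by d12 = 17/20 → (-51/10, 203/12)
  seg 5: down by d9 = -139/12 → (-51/10, 57/2)
  seg 6: right by d11 = 10 → (49/10, 57/2)
  seg 7: up by d1 = 7 → (49/10, 71/2)
  seg 8: left by d12 = 17/20 → (81/20, 71/2)

d6 = 18
d7 = 17/8
d8 = -65/24
d9 = -139/12
d10 = -2
d11 = 10
d12 = 17/20
endpoint = (81/20, 71/2)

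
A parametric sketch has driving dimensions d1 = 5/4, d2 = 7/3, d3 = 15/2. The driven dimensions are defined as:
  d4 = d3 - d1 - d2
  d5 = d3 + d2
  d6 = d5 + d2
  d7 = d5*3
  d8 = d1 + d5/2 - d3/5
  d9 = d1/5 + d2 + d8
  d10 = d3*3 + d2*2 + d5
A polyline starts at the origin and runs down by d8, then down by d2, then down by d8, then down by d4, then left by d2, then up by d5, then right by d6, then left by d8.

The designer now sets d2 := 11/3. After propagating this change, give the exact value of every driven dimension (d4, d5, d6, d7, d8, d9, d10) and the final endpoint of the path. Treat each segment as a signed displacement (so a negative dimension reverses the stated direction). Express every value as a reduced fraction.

Apply edit: d2 := 11/3
  d4 = d3 - d1 - d2 = 31/12
  d5 = d3 + d2 = 67/6
  d6 = d5 + d2 = 89/6
  d7 = d5*3 = 67/2
  d8 = d1 + d5/2 - d3/5 = 16/3
  d9 = d1/5 + d2 + d8 = 37/4
  d10 = d3*3 + d2*2 + d5 = 41
Walk from origin (0, 0):
  seg 1: down by d8 = 16/3 → (0, -16/3)
  seg 2: down by d2 = 11/3 → (0, -9)
  seg 3: down by d8 = 16/3 → (0, -43/3)
  seg 4: down by d4 = 31/12 → (0, -203/12)
  seg 5: left by d2 = 11/3 → (-11/3, -203/12)
  seg 6: up by d5 = 67/6 → (-11/3, -23/4)
  seg 7: right by d6 = 89/6 → (67/6, -23/4)
  seg 8: left by d8 = 16/3 → (35/6, -23/4)

d4 = 31/12
d5 = 67/6
d6 = 89/6
d7 = 67/2
d8 = 16/3
d9 = 37/4
d10 = 41
endpoint = (35/6, -23/4)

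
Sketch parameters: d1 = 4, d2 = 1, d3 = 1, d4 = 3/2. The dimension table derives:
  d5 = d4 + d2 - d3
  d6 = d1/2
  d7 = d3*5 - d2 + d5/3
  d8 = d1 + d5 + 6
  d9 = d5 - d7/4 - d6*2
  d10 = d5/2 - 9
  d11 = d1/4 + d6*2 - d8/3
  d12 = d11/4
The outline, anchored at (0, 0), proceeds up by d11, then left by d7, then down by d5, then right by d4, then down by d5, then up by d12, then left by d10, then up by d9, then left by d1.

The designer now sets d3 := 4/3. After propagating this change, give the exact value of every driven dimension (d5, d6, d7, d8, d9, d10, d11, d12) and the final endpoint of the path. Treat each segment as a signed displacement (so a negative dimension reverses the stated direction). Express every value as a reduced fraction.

Apply edit: d3 := 4/3
  d5 = d4 + d2 - d3 = 7/6
  d6 = d1/2 = 2
  d7 = d3*5 - d2 + d5/3 = 109/18
  d8 = d1 + d5 + 6 = 67/6
  d9 = d5 - d7/4 - d6*2 = -313/72
  d10 = d5/2 - 9 = -101/12
  d11 = d1/4 + d6*2 - d8/3 = 23/18
  d12 = d11/4 = 23/72
Walk from origin (0, 0):
  seg 1: up by d11 = 23/18 → (0, 23/18)
  seg 2: left by d7 = 109/18 → (-109/18, 23/18)
  seg 3: down by d5 = 7/6 → (-109/18, 1/9)
  seg 4: right by d4 = 3/2 → (-41/9, 1/9)
  seg 5: down by d5 = 7/6 → (-41/9, -19/18)
  seg 6: up by d12 = 23/72 → (-41/9, -53/72)
  seg 7: left by d10 = -101/12 → (139/36, -53/72)
  seg 8: up by d9 = -313/72 → (139/36, -61/12)
  seg 9: left by d1 = 4 → (-5/36, -61/12)

d5 = 7/6
d6 = 2
d7 = 109/18
d8 = 67/6
d9 = -313/72
d10 = -101/12
d11 = 23/18
d12 = 23/72
endpoint = (-5/36, -61/12)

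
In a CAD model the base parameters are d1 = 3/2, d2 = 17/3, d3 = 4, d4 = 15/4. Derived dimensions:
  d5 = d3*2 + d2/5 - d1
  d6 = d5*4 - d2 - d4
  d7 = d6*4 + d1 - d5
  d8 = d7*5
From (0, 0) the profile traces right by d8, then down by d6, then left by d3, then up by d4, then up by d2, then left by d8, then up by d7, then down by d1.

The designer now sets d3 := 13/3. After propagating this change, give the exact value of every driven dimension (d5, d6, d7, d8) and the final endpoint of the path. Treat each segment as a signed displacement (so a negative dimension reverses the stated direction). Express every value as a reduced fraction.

Apply edit: d3 := 13/3
  d5 = d3*2 + d2/5 - d1 = 83/10
  d6 = d5*4 - d2 - d4 = 1427/60
  d7 = d6*4 + d1 - d5 = 265/3
  d8 = d7*5 = 1325/3
Walk from origin (0, 0):
  seg 1: right by d8 = 1325/3 → (1325/3, 0)
  seg 2: down by d6 = 1427/60 → (1325/3, -1427/60)
  seg 3: left by d3 = 13/3 → (1312/3, -1427/60)
  seg 4: up by d4 = 15/4 → (1312/3, -601/30)
  seg 5: up by d2 = 17/3 → (1312/3, -431/30)
  seg 6: left by d8 = 1325/3 → (-13/3, -431/30)
  seg 7: up by d7 = 265/3 → (-13/3, 2219/30)
  seg 8: down by d1 = 3/2 → (-13/3, 1087/15)

d5 = 83/10
d6 = 1427/60
d7 = 265/3
d8 = 1325/3
endpoint = (-13/3, 1087/15)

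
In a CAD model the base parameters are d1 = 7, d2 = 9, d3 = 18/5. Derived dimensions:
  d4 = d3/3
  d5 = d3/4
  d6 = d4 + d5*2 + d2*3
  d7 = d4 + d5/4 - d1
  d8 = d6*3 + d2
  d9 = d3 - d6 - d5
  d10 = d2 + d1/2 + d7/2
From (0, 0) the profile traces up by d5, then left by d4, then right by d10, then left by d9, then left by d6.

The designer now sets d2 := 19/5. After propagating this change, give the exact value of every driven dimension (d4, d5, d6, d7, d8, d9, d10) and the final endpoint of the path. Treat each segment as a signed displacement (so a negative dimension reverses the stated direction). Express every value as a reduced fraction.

Apply edit: d2 := 19/5
  d4 = d3/3 = 6/5
  d5 = d3/4 = 9/10
  d6 = d4 + d5*2 + d2*3 = 72/5
  d7 = d4 + d5/4 - d1 = -223/40
  d8 = d6*3 + d2 = 47
  d9 = d3 - d6 - d5 = -117/10
  d10 = d2 + d1/2 + d7/2 = 361/80
Walk from origin (0, 0):
  seg 1: up by d5 = 9/10 → (0, 9/10)
  seg 2: left by d4 = 6/5 → (-6/5, 9/10)
  seg 3: right by d10 = 361/80 → (53/16, 9/10)
  seg 4: left by d9 = -117/10 → (1201/80, 9/10)
  seg 5: left by d6 = 72/5 → (49/80, 9/10)

d4 = 6/5
d5 = 9/10
d6 = 72/5
d7 = -223/40
d8 = 47
d9 = -117/10
d10 = 361/80
endpoint = (49/80, 9/10)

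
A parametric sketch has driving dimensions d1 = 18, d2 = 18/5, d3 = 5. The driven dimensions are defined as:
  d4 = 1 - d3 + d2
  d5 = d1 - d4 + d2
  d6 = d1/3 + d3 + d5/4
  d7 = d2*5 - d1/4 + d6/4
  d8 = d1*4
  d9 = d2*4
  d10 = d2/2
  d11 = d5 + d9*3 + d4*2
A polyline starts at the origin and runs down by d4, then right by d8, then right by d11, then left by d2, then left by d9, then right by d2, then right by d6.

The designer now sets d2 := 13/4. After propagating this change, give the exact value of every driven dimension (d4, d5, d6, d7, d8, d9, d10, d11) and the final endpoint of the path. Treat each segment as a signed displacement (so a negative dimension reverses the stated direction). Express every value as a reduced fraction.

Apply edit: d2 := 13/4
  d4 = 1 - d3 + d2 = -3/4
  d5 = d1 - d4 + d2 = 22
  d6 = d1/3 + d3 + d5/4 = 33/2
  d7 = d2*5 - d1/4 + d6/4 = 127/8
  d8 = d1*4 = 72
  d9 = d2*4 = 13
  d10 = d2/2 = 13/8
  d11 = d5 + d9*3 + d4*2 = 119/2
Walk from origin (0, 0):
  seg 1: down by d4 = -3/4 → (0, 3/4)
  seg 2: right by d8 = 72 → (72, 3/4)
  seg 3: right by d11 = 119/2 → (263/2, 3/4)
  seg 4: left by d2 = 13/4 → (513/4, 3/4)
  seg 5: left by d9 = 13 → (461/4, 3/4)
  seg 6: right by d2 = 13/4 → (237/2, 3/4)
  seg 7: right by d6 = 33/2 → (135, 3/4)

d4 = -3/4
d5 = 22
d6 = 33/2
d7 = 127/8
d8 = 72
d9 = 13
d10 = 13/8
d11 = 119/2
endpoint = (135, 3/4)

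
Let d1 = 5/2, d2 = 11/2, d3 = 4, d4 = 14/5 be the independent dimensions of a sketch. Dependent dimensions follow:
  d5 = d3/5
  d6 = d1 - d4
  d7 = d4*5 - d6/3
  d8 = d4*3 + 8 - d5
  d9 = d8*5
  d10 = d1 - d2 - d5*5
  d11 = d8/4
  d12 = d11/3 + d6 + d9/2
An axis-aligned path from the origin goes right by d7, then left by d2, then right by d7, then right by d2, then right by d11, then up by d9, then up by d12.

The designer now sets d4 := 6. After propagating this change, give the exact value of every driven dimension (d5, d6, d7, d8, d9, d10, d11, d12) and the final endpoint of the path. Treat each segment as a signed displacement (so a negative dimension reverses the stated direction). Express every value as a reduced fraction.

d5 = 4/5
d6 = -7/2
d7 = 187/6
d8 = 126/5
d9 = 126
d10 = -7
d11 = 63/10
d12 = 308/5
endpoint = (2059/30, 938/5)

Apply edit: d4 := 6
  d5 = d3/5 = 4/5
  d6 = d1 - d4 = -7/2
  d7 = d4*5 - d6/3 = 187/6
  d8 = d4*3 + 8 - d5 = 126/5
  d9 = d8*5 = 126
  d10 = d1 - d2 - d5*5 = -7
  d11 = d8/4 = 63/10
  d12 = d11/3 + d6 + d9/2 = 308/5
Walk from origin (0, 0):
  seg 1: right by d7 = 187/6 → (187/6, 0)
  seg 2: left by d2 = 11/2 → (77/3, 0)
  seg 3: right by d7 = 187/6 → (341/6, 0)
  seg 4: right by d2 = 11/2 → (187/3, 0)
  seg 5: right by d11 = 63/10 → (2059/30, 0)
  seg 6: up by d9 = 126 → (2059/30, 126)
  seg 7: up by d12 = 308/5 → (2059/30, 938/5)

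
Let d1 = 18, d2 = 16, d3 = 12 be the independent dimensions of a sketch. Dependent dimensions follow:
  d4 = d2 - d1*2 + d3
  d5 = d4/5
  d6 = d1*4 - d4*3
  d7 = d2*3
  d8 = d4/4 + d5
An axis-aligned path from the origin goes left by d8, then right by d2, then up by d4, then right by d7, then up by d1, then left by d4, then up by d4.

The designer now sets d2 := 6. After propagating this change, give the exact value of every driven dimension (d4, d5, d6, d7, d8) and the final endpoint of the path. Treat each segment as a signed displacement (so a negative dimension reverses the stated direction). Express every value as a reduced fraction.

d4 = -18
d5 = -18/5
d6 = 126
d7 = 18
d8 = -81/10
endpoint = (501/10, -18)

Apply edit: d2 := 6
  d4 = d2 - d1*2 + d3 = -18
  d5 = d4/5 = -18/5
  d6 = d1*4 - d4*3 = 126
  d7 = d2*3 = 18
  d8 = d4/4 + d5 = -81/10
Walk from origin (0, 0):
  seg 1: left by d8 = -81/10 → (81/10, 0)
  seg 2: right by d2 = 6 → (141/10, 0)
  seg 3: up by d4 = -18 → (141/10, -18)
  seg 4: right by d7 = 18 → (321/10, -18)
  seg 5: up by d1 = 18 → (321/10, 0)
  seg 6: left by d4 = -18 → (501/10, 0)
  seg 7: up by d4 = -18 → (501/10, -18)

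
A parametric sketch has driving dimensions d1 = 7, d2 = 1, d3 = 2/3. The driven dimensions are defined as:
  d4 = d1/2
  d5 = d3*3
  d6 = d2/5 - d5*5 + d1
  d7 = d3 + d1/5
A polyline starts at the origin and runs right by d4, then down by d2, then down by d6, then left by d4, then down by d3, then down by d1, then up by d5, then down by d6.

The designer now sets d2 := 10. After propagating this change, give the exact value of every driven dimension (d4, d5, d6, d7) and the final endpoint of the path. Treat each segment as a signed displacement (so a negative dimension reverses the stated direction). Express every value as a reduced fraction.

Apply edit: d2 := 10
  d4 = d1/2 = 7/2
  d5 = d3*3 = 2
  d6 = d2/5 - d5*5 + d1 = -1
  d7 = d3 + d1/5 = 31/15
Walk from origin (0, 0):
  seg 1: right by d4 = 7/2 → (7/2, 0)
  seg 2: down by d2 = 10 → (7/2, -10)
  seg 3: down by d6 = -1 → (7/2, -9)
  seg 4: left by d4 = 7/2 → (0, -9)
  seg 5: down by d3 = 2/3 → (0, -29/3)
  seg 6: down by d1 = 7 → (0, -50/3)
  seg 7: up by d5 = 2 → (0, -44/3)
  seg 8: down by d6 = -1 → (0, -41/3)

d4 = 7/2
d5 = 2
d6 = -1
d7 = 31/15
endpoint = (0, -41/3)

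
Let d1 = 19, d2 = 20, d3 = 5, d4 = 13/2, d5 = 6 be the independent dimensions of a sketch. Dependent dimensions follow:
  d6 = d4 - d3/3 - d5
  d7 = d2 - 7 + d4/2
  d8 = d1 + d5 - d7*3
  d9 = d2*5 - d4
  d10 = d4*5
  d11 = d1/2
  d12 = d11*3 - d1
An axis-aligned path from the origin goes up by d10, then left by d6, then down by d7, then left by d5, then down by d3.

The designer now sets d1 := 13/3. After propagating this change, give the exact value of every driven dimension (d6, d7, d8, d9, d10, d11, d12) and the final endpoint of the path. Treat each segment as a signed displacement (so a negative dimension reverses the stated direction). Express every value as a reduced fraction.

Apply edit: d1 := 13/3
  d6 = d4 - d3/3 - d5 = -7/6
  d7 = d2 - 7 + d4/2 = 65/4
  d8 = d1 + d5 - d7*3 = -461/12
  d9 = d2*5 - d4 = 187/2
  d10 = d4*5 = 65/2
  d11 = d1/2 = 13/6
  d12 = d11*3 - d1 = 13/6
Walk from origin (0, 0):
  seg 1: up by d10 = 65/2 → (0, 65/2)
  seg 2: left by d6 = -7/6 → (7/6, 65/2)
  seg 3: down by d7 = 65/4 → (7/6, 65/4)
  seg 4: left by d5 = 6 → (-29/6, 65/4)
  seg 5: down by d3 = 5 → (-29/6, 45/4)

d6 = -7/6
d7 = 65/4
d8 = -461/12
d9 = 187/2
d10 = 65/2
d11 = 13/6
d12 = 13/6
endpoint = (-29/6, 45/4)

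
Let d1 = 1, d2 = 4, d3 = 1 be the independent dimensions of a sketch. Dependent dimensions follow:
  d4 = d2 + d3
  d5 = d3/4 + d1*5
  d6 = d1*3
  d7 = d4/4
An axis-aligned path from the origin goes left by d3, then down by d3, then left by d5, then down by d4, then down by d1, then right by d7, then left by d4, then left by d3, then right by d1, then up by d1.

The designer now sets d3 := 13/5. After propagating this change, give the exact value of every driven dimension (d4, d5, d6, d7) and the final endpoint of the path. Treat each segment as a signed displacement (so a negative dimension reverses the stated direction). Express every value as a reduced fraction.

Apply edit: d3 := 13/5
  d4 = d2 + d3 = 33/5
  d5 = d3/4 + d1*5 = 113/20
  d6 = d1*3 = 3
  d7 = d4/4 = 33/20
Walk from origin (0, 0):
  seg 1: left by d3 = 13/5 → (-13/5, 0)
  seg 2: down by d3 = 13/5 → (-13/5, -13/5)
  seg 3: left by d5 = 113/20 → (-33/4, -13/5)
  seg 4: down by d4 = 33/5 → (-33/4, -46/5)
  seg 5: down by d1 = 1 → (-33/4, -51/5)
  seg 6: right by d7 = 33/20 → (-33/5, -51/5)
  seg 7: left by d4 = 33/5 → (-66/5, -51/5)
  seg 8: left by d3 = 13/5 → (-79/5, -51/5)
  seg 9: right by d1 = 1 → (-74/5, -51/5)
  seg 10: up by d1 = 1 → (-74/5, -46/5)

d4 = 33/5
d5 = 113/20
d6 = 3
d7 = 33/20
endpoint = (-74/5, -46/5)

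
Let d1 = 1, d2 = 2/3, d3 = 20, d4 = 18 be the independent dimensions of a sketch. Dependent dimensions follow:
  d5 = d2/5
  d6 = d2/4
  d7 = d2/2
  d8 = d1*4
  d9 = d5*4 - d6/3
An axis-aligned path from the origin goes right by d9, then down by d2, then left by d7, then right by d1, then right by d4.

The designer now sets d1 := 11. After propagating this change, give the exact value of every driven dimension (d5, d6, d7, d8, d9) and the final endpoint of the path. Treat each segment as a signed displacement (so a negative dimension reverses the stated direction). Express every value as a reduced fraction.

d5 = 2/15
d6 = 1/6
d7 = 1/3
d8 = 44
d9 = 43/90
endpoint = (2623/90, -2/3)

Apply edit: d1 := 11
  d5 = d2/5 = 2/15
  d6 = d2/4 = 1/6
  d7 = d2/2 = 1/3
  d8 = d1*4 = 44
  d9 = d5*4 - d6/3 = 43/90
Walk from origin (0, 0):
  seg 1: right by d9 = 43/90 → (43/90, 0)
  seg 2: down by d2 = 2/3 → (43/90, -2/3)
  seg 3: left by d7 = 1/3 → (13/90, -2/3)
  seg 4: right by d1 = 11 → (1003/90, -2/3)
  seg 5: right by d4 = 18 → (2623/90, -2/3)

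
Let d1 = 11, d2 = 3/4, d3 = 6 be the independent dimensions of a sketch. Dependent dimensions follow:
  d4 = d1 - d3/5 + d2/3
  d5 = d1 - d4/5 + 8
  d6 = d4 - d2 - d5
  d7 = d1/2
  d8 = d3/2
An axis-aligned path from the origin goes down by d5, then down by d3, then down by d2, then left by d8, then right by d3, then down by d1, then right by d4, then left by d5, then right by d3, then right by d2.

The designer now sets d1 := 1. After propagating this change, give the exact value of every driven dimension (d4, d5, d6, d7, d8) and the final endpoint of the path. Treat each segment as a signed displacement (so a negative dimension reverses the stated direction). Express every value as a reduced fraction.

d4 = 1/20
d5 = 899/100
d6 = -969/100
d7 = 1/2
d8 = 3
endpoint = (81/100, -837/50)

Apply edit: d1 := 1
  d4 = d1 - d3/5 + d2/3 = 1/20
  d5 = d1 - d4/5 + 8 = 899/100
  d6 = d4 - d2 - d5 = -969/100
  d7 = d1/2 = 1/2
  d8 = d3/2 = 3
Walk from origin (0, 0):
  seg 1: down by d5 = 899/100 → (0, -899/100)
  seg 2: down by d3 = 6 → (0, -1499/100)
  seg 3: down by d2 = 3/4 → (0, -787/50)
  seg 4: left by d8 = 3 → (-3, -787/50)
  seg 5: right by d3 = 6 → (3, -787/50)
  seg 6: down by d1 = 1 → (3, -837/50)
  seg 7: right by d4 = 1/20 → (61/20, -837/50)
  seg 8: left by d5 = 899/100 → (-297/50, -837/50)
  seg 9: right by d3 = 6 → (3/50, -837/50)
  seg 10: right by d2 = 3/4 → (81/100, -837/50)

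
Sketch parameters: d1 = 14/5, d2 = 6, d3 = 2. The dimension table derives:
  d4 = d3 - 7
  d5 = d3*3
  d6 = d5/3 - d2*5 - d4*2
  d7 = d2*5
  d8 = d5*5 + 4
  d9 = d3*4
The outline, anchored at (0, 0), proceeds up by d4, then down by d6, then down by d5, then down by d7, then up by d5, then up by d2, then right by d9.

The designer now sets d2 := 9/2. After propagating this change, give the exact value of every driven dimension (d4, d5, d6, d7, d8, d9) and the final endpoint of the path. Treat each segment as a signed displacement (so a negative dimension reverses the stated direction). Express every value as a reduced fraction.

Apply edit: d2 := 9/2
  d4 = d3 - 7 = -5
  d5 = d3*3 = 6
  d6 = d5/3 - d2*5 - d4*2 = -21/2
  d7 = d2*5 = 45/2
  d8 = d5*5 + 4 = 34
  d9 = d3*4 = 8
Walk from origin (0, 0):
  seg 1: up by d4 = -5 → (0, -5)
  seg 2: down by d6 = -21/2 → (0, 11/2)
  seg 3: down by d5 = 6 → (0, -1/2)
  seg 4: down by d7 = 45/2 → (0, -23)
  seg 5: up by d5 = 6 → (0, -17)
  seg 6: up by d2 = 9/2 → (0, -25/2)
  seg 7: right by d9 = 8 → (8, -25/2)

d4 = -5
d5 = 6
d6 = -21/2
d7 = 45/2
d8 = 34
d9 = 8
endpoint = (8, -25/2)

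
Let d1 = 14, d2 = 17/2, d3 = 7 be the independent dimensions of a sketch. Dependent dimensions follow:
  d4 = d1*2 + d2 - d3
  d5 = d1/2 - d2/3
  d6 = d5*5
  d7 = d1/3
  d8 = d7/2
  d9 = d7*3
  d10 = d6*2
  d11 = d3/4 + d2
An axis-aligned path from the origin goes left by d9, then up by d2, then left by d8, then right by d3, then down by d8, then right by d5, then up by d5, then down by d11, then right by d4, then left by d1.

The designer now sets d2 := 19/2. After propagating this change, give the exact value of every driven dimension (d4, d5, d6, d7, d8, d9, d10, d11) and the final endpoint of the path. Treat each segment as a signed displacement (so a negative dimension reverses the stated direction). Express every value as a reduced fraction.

d4 = 61/2
d5 = 23/6
d6 = 115/6
d7 = 14/3
d8 = 7/3
d9 = 14
d10 = 115/3
d11 = 45/4
endpoint = (11, -1/4)

Apply edit: d2 := 19/2
  d4 = d1*2 + d2 - d3 = 61/2
  d5 = d1/2 - d2/3 = 23/6
  d6 = d5*5 = 115/6
  d7 = d1/3 = 14/3
  d8 = d7/2 = 7/3
  d9 = d7*3 = 14
  d10 = d6*2 = 115/3
  d11 = d3/4 + d2 = 45/4
Walk from origin (0, 0):
  seg 1: left by d9 = 14 → (-14, 0)
  seg 2: up by d2 = 19/2 → (-14, 19/2)
  seg 3: left by d8 = 7/3 → (-49/3, 19/2)
  seg 4: right by d3 = 7 → (-28/3, 19/2)
  seg 5: down by d8 = 7/3 → (-28/3, 43/6)
  seg 6: right by d5 = 23/6 → (-11/2, 43/6)
  seg 7: up by d5 = 23/6 → (-11/2, 11)
  seg 8: down by d11 = 45/4 → (-11/2, -1/4)
  seg 9: right by d4 = 61/2 → (25, -1/4)
  seg 10: left by d1 = 14 → (11, -1/4)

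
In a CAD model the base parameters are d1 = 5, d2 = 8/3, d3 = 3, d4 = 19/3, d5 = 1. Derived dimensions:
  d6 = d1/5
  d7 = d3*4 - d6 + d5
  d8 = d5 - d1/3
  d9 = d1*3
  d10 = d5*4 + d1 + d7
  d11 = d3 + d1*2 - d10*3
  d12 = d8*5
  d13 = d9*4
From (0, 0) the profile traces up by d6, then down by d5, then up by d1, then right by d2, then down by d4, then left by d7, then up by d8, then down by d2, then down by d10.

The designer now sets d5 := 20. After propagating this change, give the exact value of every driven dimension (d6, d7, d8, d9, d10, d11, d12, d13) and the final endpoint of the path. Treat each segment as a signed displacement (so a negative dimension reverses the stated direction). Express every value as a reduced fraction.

d6 = 1
d7 = 31
d8 = 55/3
d9 = 15
d10 = 116
d11 = -335
d12 = 275/3
d13 = 60
endpoint = (-85/3, -362/3)

Apply edit: d5 := 20
  d6 = d1/5 = 1
  d7 = d3*4 - d6 + d5 = 31
  d8 = d5 - d1/3 = 55/3
  d9 = d1*3 = 15
  d10 = d5*4 + d1 + d7 = 116
  d11 = d3 + d1*2 - d10*3 = -335
  d12 = d8*5 = 275/3
  d13 = d9*4 = 60
Walk from origin (0, 0):
  seg 1: up by d6 = 1 → (0, 1)
  seg 2: down by d5 = 20 → (0, -19)
  seg 3: up by d1 = 5 → (0, -14)
  seg 4: right by d2 = 8/3 → (8/3, -14)
  seg 5: down by d4 = 19/3 → (8/3, -61/3)
  seg 6: left by d7 = 31 → (-85/3, -61/3)
  seg 7: up by d8 = 55/3 → (-85/3, -2)
  seg 8: down by d2 = 8/3 → (-85/3, -14/3)
  seg 9: down by d10 = 116 → (-85/3, -362/3)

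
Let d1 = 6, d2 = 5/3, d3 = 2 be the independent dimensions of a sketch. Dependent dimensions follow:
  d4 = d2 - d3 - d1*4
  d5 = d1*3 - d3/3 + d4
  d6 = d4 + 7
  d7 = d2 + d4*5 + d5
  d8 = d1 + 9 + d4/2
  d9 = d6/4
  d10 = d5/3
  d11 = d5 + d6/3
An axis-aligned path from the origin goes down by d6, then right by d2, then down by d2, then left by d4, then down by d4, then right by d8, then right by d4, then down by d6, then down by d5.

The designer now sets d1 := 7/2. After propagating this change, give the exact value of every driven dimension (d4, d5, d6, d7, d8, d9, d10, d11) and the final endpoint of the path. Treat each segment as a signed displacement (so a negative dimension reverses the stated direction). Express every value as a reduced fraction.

d4 = -43/3
d5 = -9/2
d6 = -22/3
d7 = -149/2
d8 = 16/3
d9 = -11/6
d10 = -3/2
d11 = -125/18
endpoint = (7, 191/6)

Apply edit: d1 := 7/2
  d4 = d2 - d3 - d1*4 = -43/3
  d5 = d1*3 - d3/3 + d4 = -9/2
  d6 = d4 + 7 = -22/3
  d7 = d2 + d4*5 + d5 = -149/2
  d8 = d1 + 9 + d4/2 = 16/3
  d9 = d6/4 = -11/6
  d10 = d5/3 = -3/2
  d11 = d5 + d6/3 = -125/18
Walk from origin (0, 0):
  seg 1: down by d6 = -22/3 → (0, 22/3)
  seg 2: right by d2 = 5/3 → (5/3, 22/3)
  seg 3: down by d2 = 5/3 → (5/3, 17/3)
  seg 4: left by d4 = -43/3 → (16, 17/3)
  seg 5: down by d4 = -43/3 → (16, 20)
  seg 6: right by d8 = 16/3 → (64/3, 20)
  seg 7: right by d4 = -43/3 → (7, 20)
  seg 8: down by d6 = -22/3 → (7, 82/3)
  seg 9: down by d5 = -9/2 → (7, 191/6)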